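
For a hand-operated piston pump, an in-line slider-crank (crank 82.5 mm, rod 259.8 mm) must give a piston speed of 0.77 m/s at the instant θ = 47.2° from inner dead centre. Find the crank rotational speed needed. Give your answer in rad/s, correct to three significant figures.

10.4

For an in-line slider-crank, |v_piston| = rω|sinθ|·[1 + r cosθ/√(L² − r² sin²θ)].
With r = 0.0825 m, L = 0.2598 m, θ = 47.2°: the bracketed kinematic factor |dx/dθ| = 0.073963 m.
ω = v/|dx/dθ| = 0.77/0.073963 = 10.411 rad/s.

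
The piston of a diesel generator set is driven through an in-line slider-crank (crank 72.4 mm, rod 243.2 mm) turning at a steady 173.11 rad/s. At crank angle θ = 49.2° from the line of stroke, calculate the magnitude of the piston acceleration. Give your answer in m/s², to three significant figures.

1340

ω = 173.1 rad/s
x(θ) = r cosθ + √(L² − r² sin²θ); with ω constant, a = ω²·d²x/dθ².
d²x/dθ² = −r cosθ − r²(cos2θ)/√u − r⁴ sin²2θ/(4u^{3/2}),  u = L² − r² sin²θ = 0.0561425 m².
Substituting r = 0.0724 m, L = 0.2432 m, θ = 49.2°: d²x/dθ² = -0.044581 m.
a = ω²·d²x/dθ² = (173.1)²·(-0.044581) = -1336 m/s²;  |a| = 1336 m/s².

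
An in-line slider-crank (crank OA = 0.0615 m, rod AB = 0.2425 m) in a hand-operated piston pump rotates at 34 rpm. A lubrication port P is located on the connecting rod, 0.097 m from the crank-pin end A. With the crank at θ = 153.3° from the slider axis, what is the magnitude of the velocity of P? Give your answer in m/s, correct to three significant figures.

ω = 3.56 rad/s.  Crank-pin speed |V_A| = rω = 0.21897 m/s, perpendicular to OA.
Rod angle: sinφ = −(r/L) sinθ ⇒ φ = -6.543°; ω_rod = −rω cosθ/√(L²−r²sin²θ) = +0.81197 rad/s.
V_P = V_A + ω_rod × AP, with AP = 0.097 m along the rod.
Components: V_Px = −rω sinθ − a·ω_rod·sinφ = -0.089412 m/s;  V_Py = rω cosθ + a·ω_rod·cosφ = -0.11737 m/s.
|V_P| = √(V_Px² + V_Py²) = 0.14755 m/s.

0.148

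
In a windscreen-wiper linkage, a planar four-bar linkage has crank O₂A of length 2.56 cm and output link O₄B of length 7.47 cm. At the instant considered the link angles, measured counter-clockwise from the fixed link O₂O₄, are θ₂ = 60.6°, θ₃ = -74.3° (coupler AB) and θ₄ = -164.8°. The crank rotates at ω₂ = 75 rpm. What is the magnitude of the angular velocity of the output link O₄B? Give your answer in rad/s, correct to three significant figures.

1.91

ω₂ = 7.854 rad/s (from 75 rpm).
Differentiating the loop-closure r₂e^{iθ₂}+r₃e^{iθ₃}=r₁+r₄e^{iθ₄} gives r₂ω₂e^{iθ₂}+r₃ω₃e^{iθ₃}=r₄ω₄e^{iθ₄}.
Eliminating the other unknown: ω₄ = r₂ω₂ sin(θ₂−θ₃) / [r₄ sin(θ₄−θ₃)].
Numerator sine = +0.70834; denominator sine = -0.99996.
Result = 0.0256·7.854·(+0.70834) / (0.0747·(-0.99996)) = -1.9066 rad/s; magnitude 1.9066 rad/s.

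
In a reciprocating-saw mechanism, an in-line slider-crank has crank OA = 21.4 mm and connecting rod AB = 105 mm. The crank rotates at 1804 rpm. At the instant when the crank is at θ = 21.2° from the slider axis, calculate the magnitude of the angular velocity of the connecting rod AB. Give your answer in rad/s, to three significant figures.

36.0

ω = 188.9 rad/s (converted from 1804 rpm).
The rod makes angle φ with the slider axis where L sinφ = r sinθ; differentiating, L cosφ·φ̇ = r ω cosθ.
L cosφ = √(L² − r² sin²θ) = 0.10471 m.
|ω_rod| = r ω |cosθ| / √(L² − r² sin²θ) = 0.0214·188.9·0.93232/0.10471 = 35.995 rad/s.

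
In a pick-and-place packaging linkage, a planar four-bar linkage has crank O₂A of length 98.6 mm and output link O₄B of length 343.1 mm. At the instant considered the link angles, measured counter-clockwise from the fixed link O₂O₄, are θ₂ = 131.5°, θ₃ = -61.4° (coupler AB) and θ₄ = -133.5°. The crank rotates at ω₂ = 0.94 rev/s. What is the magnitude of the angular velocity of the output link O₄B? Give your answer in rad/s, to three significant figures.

ω₂ = 5.906 rad/s (from 0.94 rev/s).
Differentiating the loop-closure r₂e^{iθ₂}+r₃e^{iθ₃}=r₁+r₄e^{iθ₄} gives r₂ω₂e^{iθ₂}+r₃ω₃e^{iθ₃}=r₄ω₄e^{iθ₄}.
Eliminating the other unknown: ω₄ = r₂ω₂ sin(θ₂−θ₃) / [r₄ sin(θ₄−θ₃)].
Numerator sine = -0.22325; denominator sine = -0.95159.
Result = 0.0986·5.906·(-0.22325) / (0.3431·(-0.95159)) = +0.3982 rad/s; magnitude 0.3982 rad/s.

0.398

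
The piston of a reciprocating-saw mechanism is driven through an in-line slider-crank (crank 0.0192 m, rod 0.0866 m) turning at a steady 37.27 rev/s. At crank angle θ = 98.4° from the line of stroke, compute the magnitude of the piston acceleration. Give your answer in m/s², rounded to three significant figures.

383

ω = 2π·37.3 = 234.2 rad/s
x(θ) = r cosθ + √(L² − r² sin²θ); with ω constant, a = ω²·d²x/dθ².
d²x/dθ² = −r cosθ − r²(cos2θ)/√u − r⁴ sin²2θ/(4u^{3/2}),  u = L² − r² sin²θ = 0.00713879 m².
Substituting r = 0.0192 m, L = 0.0866 m, θ = 98.4°: d²x/dθ² = +0.0069769 m.
a = ω²·d²x/dθ² = (234.2)²·(+0.0069769) = +382.6 m/s²;  |a| = 382.6 m/s².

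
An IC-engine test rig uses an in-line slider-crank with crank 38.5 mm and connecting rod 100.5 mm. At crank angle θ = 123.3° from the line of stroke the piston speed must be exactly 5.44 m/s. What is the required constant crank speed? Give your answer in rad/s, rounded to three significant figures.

For an in-line slider-crank, |v_piston| = rω|sinθ|·[1 + r cosθ/√(L² − r² sin²θ)].
With r = 0.0385 m, L = 0.1005 m, θ = 123.3°: the bracketed kinematic factor |dx/dθ| = 0.025035 m.
ω = v/|dx/dθ| = 5.44/0.025035 = 217.3 rad/s.

217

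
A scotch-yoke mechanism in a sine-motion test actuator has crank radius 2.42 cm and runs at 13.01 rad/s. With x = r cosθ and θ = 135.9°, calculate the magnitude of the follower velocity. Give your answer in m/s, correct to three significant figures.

ω = 13.01 rad/s
x = r cosθ ⇒ ẋ = −rω sinθ.
|v| = rω|sinθ| = 0.0242·13.01·|sin 135.9°| = 0.2191 m/s.

0.219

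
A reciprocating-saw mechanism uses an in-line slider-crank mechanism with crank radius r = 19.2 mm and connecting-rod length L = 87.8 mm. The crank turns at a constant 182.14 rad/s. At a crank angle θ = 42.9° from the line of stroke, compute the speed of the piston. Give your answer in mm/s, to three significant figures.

2770

ω = 182.1 rad/s
For an in-line slider-crank, x = r cosθ + √(L² − r² sin²θ), so v = −rω sinθ·[1 + r cosθ/√(L² − r² sin²θ)].
With r = 0.0192 m, L = 0.0878 m, θ = 42.9°: √(L² − r² sin²θ) = 0.086822 m.
v = −0.0192·182.1·0.68072·[1 + 0.0192·0.73254/0.086822] = -2.7662 m/s.
|v| = 2.7662 m/s = 2766.2 mm/s.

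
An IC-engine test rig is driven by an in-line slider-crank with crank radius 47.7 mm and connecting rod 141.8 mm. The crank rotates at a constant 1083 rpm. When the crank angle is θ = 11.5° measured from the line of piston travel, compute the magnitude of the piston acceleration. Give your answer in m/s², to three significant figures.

793

ω = 2π·1083/60 = 113.4 rad/s
x(θ) = r cosθ + √(L² − r² sin²θ); with ω constant, a = ω²·d²x/dθ².
d²x/dθ² = −r cosθ − r²(cos2θ)/√u − r⁴ sin²2θ/(4u^{3/2}),  u = L² − r² sin²θ = 0.0200168 m².
Substituting r = 0.0477 m, L = 0.1418 m, θ = 11.5°: d²x/dθ² = -0.061616 m.
a = ω²·d²x/dθ² = (113.4)²·(-0.061616) = -792.51 m/s²;  |a| = 792.51 m/s².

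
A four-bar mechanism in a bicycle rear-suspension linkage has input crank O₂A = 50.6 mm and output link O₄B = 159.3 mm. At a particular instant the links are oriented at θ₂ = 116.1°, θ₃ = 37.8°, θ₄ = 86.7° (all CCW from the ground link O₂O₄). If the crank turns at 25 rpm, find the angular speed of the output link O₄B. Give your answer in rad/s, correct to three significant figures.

1.08

ω₂ = 2.618 rad/s (from 25 rpm).
Differentiating the loop-closure r₂e^{iθ₂}+r₃e^{iθ₃}=r₁+r₄e^{iθ₄} gives r₂ω₂e^{iθ₂}+r₃ω₃e^{iθ₃}=r₄ω₄e^{iθ₄}.
Eliminating the other unknown: ω₄ = r₂ω₂ sin(θ₂−θ₃) / [r₄ sin(θ₄−θ₃)].
Numerator sine = +0.97922; denominator sine = +0.75356.
Result = 0.0506·2.618·(+0.97922) / (0.1593·(+0.75356)) = +1.0806 rad/s; magnitude 1.0806 rad/s.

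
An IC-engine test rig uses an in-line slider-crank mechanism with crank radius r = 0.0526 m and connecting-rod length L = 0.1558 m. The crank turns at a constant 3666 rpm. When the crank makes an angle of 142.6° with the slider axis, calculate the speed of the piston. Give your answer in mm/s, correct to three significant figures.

ω = 2π·3666/60 = 383.9 rad/s
For an in-line slider-crank, x = r cosθ + √(L² − r² sin²θ), so v = −rω sinθ·[1 + r cosθ/√(L² − r² sin²θ)].
With r = 0.0526 m, L = 0.1558 m, θ = 142.6°: √(L² − r² sin²θ) = 0.15249 m.
v = −0.0526·383.9·0.60738·[1 + 0.0526·-0.79441/0.15249] = -8.904 m/s.
|v| = 8.904 m/s = 8904 mm/s.

8900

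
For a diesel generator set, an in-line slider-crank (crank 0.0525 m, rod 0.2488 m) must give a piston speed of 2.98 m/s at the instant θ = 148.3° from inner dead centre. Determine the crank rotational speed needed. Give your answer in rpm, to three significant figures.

For an in-line slider-crank, |v_piston| = rω|sinθ|·[1 + r cosθ/√(L² − r² sin²θ)].
With r = 0.0525 m, L = 0.2488 m, θ = 148.3°: the bracketed kinematic factor |dx/dθ| = 0.022604 m.
ω = v/|dx/dθ| = 2.98/0.022604 = 131.84 rad/s.
N = 60ω/(2π) = 1258.9 rpm.

1260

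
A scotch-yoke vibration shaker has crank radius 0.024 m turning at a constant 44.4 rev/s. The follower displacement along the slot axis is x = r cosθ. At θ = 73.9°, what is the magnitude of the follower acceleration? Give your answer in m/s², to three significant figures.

518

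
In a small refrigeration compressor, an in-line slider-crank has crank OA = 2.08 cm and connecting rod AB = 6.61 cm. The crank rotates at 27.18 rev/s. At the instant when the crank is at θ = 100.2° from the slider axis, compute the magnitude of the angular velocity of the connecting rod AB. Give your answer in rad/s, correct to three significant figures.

10.0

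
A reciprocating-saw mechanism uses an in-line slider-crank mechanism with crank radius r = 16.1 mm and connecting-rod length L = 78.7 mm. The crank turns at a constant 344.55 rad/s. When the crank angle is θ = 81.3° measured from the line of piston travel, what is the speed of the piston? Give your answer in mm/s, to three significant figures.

5660

ω = 344.6 rad/s
For an in-line slider-crank, x = r cosθ + √(L² − r² sin²θ), so v = −rω sinθ·[1 + r cosθ/√(L² − r² sin²θ)].
With r = 0.0161 m, L = 0.0787 m, θ = 81.3°: √(L² − r² sin²θ) = 0.077074 m.
v = −0.0161·344.6·0.98849·[1 + 0.0161·0.15126/0.077074] = -5.6567 m/s.
|v| = 5.6567 m/s = 5656.7 mm/s.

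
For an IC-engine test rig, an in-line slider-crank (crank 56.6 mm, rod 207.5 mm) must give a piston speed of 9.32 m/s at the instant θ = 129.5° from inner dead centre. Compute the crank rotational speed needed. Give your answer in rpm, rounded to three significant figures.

2480

For an in-line slider-crank, |v_piston| = rω|sinθ|·[1 + r cosθ/√(L² − r² sin²θ)].
With r = 0.0566 m, L = 0.2075 m, θ = 129.5°: the bracketed kinematic factor |dx/dθ| = 0.035923 m.
ω = v/|dx/dθ| = 9.32/0.035923 = 259.45 rad/s.
N = 60ω/(2π) = 2477.5 rpm.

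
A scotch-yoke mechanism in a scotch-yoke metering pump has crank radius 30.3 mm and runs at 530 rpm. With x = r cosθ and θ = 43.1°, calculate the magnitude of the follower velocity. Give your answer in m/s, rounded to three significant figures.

ω = 55.5 rad/s (from 530 rpm).
x = r cosθ ⇒ ẋ = −rω sinθ.
|v| = rω|sinθ| = 0.0303·55.5·|sin 43.1°| = 1.1491 m/s.

1.15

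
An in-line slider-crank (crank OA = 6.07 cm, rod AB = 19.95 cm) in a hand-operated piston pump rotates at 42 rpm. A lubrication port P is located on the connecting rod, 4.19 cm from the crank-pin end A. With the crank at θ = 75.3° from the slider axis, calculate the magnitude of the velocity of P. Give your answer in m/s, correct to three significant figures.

ω = 4.398 rad/s.  Crank-pin speed |V_A| = rω = 0.26697 m/s, perpendicular to OA.
Rod angle: sinφ = −(r/L) sinθ ⇒ φ = -17.116°; ω_rod = −rω cosθ/√(L²−r²sin²θ) = -0.35532 rad/s.
V_P = V_A + ω_rod × AP, with AP = 0.0419 m along the rod.
Components: V_Px = −rω sinθ − a·ω_rod·sinφ = -0.26262 m/s;  V_Py = rω cosθ + a·ω_rod·cosφ = +0.053518 m/s.
|V_P| = √(V_Px² + V_Py²) = 0.26801 m/s.

0.268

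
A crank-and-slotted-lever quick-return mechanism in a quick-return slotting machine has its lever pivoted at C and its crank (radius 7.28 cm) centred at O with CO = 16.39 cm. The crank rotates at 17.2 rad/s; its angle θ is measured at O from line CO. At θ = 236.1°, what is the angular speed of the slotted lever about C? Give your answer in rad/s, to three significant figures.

1.24

ω = 17.2 rad/s
Crank pin A relative to C: A = (d + r cosθ, r sinθ); lever angle φ = atan2(r sinθ, d + r cosθ).
Differentiating tanφ: φ̇ = rω(d cosθ + r)/(d² + r² + 2dr cosθ).
d² + r² + 2dr cosθ = |CA|² = 0.0188531 m²;  d cosθ + r = -0.018614 m.
|ω_lever| = |0.0728·17.2·-0.018614| / 0.0188531 = 1.2363 rad/s.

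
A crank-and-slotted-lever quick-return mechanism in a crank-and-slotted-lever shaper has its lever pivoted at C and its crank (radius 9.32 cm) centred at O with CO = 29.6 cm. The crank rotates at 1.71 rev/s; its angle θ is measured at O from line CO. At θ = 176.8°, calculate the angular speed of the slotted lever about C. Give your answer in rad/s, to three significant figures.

4.92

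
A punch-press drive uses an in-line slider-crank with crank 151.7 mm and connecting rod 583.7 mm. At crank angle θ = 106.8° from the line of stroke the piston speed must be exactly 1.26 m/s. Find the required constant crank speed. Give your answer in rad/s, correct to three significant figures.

For an in-line slider-crank, |v_piston| = rω|sinθ|·[1 + r cosθ/√(L² − r² sin²θ)].
With r = 0.1517 m, L = 0.5837 m, θ = 106.8°: the bracketed kinematic factor |dx/dθ| = 0.13396 m.
ω = v/|dx/dθ| = 1.26/0.13396 = 9.4056 rad/s.

9.41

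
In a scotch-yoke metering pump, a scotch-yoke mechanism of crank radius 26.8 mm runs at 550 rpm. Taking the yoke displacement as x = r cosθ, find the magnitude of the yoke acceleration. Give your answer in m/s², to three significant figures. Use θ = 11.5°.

87.1

ω = 57.6 rad/s (from 550 rpm).
x = r cosθ ⇒ ẍ = −rω² cosθ (ω constant).
|a| = rω²|cosθ| = 0.0268·(57.6)²·|cos 11.5°| = 87.118 m/s².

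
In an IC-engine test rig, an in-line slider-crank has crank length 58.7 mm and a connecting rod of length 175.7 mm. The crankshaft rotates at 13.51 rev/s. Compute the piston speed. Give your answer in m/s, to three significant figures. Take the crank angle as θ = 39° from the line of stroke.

3.97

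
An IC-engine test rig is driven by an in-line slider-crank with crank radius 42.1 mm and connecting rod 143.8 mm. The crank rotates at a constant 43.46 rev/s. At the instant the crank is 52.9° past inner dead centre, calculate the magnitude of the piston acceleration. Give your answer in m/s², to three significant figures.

ω = 2π·43.5 = 273.1 rad/s
x(θ) = r cosθ + √(L² − r² sin²θ); with ω constant, a = ω²·d²x/dθ².
d²x/dθ² = −r cosθ − r²(cos2θ)/√u − r⁴ sin²2θ/(4u^{3/2}),  u = L² − r² sin²θ = 0.0195509 m².
Substituting r = 0.0421 m, L = 0.1438 m, θ = 52.9°: d²x/dθ² = -0.02221 m.
a = ω²·d²x/dθ² = (273.1)²·(-0.02221) = -1656.1 m/s²;  |a| = 1656.1 m/s².

1660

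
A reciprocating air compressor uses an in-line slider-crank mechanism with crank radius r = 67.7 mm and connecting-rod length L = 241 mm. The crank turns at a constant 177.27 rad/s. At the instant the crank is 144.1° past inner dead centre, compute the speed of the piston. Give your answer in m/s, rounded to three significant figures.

5.41

ω = 177.3 rad/s
For an in-line slider-crank, x = r cosθ + √(L² − r² sin²θ), so v = −rω sinθ·[1 + r cosθ/√(L² − r² sin²θ)].
With r = 0.0677 m, L = 0.241 m, θ = 144.1°: √(L² − r² sin²θ) = 0.23771 m.
v = −0.0677·177.3·0.58637·[1 + 0.0677·-0.81004/0.23771] = -5.4137 m/s.
|v| = 5.4137 m/s.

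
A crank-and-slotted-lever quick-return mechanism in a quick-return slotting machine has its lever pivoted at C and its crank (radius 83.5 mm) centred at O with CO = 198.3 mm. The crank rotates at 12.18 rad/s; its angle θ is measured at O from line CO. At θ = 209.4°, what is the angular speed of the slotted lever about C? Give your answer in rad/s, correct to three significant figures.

ω = 12.18 rad/s
Crank pin A relative to C: A = (d + r cosθ, r sinθ); lever angle φ = atan2(r sinθ, d + r cosθ).
Differentiating tanφ: φ̇ = rω(d cosθ + r)/(d² + r² + 2dr cosθ).
d² + r² + 2dr cosθ = |CA|² = 0.0174439 m²;  d cosθ + r = -0.089262 m.
|ω_lever| = |0.0835·12.18·-0.089262| / 0.0174439 = 5.2042 rad/s.

5.20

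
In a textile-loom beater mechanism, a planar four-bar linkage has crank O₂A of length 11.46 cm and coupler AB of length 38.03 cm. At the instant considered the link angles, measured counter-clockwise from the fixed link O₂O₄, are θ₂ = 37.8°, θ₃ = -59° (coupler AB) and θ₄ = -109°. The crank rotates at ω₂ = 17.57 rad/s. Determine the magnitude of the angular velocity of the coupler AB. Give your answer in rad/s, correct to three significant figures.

3.78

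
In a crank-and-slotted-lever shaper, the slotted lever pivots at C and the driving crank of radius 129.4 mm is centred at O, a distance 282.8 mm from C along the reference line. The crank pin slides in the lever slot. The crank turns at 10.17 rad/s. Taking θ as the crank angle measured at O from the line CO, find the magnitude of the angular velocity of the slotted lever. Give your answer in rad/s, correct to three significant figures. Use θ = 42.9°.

ω = 10.17 rad/s
Crank pin A relative to C: A = (d + r cosθ, r sinθ); lever angle φ = atan2(r sinθ, d + r cosθ).
Differentiating tanφ: φ̇ = rω(d cosθ + r)/(d² + r² + 2dr cosθ).
d² + r² + 2dr cosθ = |CA|² = 0.150334 m²;  d cosθ + r = +0.33656 m.
|ω_lever| = |0.1294·10.17·+0.33656| / 0.150334 = 2.9462 rad/s.

2.95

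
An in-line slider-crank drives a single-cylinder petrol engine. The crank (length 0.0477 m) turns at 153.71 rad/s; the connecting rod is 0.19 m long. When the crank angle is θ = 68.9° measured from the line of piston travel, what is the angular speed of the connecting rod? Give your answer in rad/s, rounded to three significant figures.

14.3

ω = 153.7 rad/s
The rod makes angle φ with the slider axis where L sinφ = r sinθ; differentiating, L cosφ·φ̇ = r ω cosθ.
L cosφ = √(L² − r² sin²θ) = 0.18471 m.
|ω_rod| = r ω |cosθ| / √(L² − r² sin²θ) = 0.0477·153.7·0.36000/0.18471 = 14.29 rad/s.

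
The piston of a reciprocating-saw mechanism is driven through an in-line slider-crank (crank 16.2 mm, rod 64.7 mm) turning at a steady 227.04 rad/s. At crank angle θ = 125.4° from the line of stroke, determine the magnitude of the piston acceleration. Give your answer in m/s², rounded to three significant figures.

551

ω = 227 rad/s
x(θ) = r cosθ + √(L² − r² sin²θ); with ω constant, a = ω²·d²x/dθ².
d²x/dθ² = −r cosθ − r²(cos2θ)/√u − r⁴ sin²2θ/(4u^{3/2}),  u = L² − r² sin²θ = 0.00401172 m².
Substituting r = 0.0162 m, L = 0.0647 m, θ = 125.4°: d²x/dθ² = +0.010687 m.
a = ω²·d²x/dθ² = (227)²·(+0.010687) = +550.86 m/s²;  |a| = 550.86 m/s².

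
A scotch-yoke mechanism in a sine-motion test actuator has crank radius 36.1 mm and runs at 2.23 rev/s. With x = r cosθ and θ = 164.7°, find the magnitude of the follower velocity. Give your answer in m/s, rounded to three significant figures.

ω = 14.01 rad/s (from 2.23 rev/s).
x = r cosθ ⇒ ẋ = −rω sinθ.
|v| = rω|sinθ| = 0.0361·14.01·|sin 164.7°| = 0.13347 m/s.

0.133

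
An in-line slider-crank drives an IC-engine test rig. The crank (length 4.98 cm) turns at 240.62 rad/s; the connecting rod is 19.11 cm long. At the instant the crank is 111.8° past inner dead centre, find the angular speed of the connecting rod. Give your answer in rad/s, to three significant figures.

24.0

ω = 240.6 rad/s
The rod makes angle φ with the slider axis where L sinφ = r sinθ; differentiating, L cosφ·φ̇ = r ω cosθ.
L cosφ = √(L² − r² sin²θ) = 0.18542 m.
|ω_rod| = r ω |cosθ| / √(L² − r² sin²θ) = 0.0498·240.6·0.37137/0.18542 = 24 rad/s.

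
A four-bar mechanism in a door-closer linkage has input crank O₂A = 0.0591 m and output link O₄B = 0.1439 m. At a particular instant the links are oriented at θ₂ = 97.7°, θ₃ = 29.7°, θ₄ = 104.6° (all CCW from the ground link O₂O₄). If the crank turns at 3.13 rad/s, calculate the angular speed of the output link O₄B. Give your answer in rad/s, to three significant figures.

ω₂ = 3.13 rad/s
Differentiating the loop-closure r₂e^{iθ₂}+r₃e^{iθ₃}=r₁+r₄e^{iθ₄} gives r₂ω₂e^{iθ₂}+r₃ω₃e^{iθ₃}=r₄ω₄e^{iθ₄}.
Eliminating the other unknown: ω₄ = r₂ω₂ sin(θ₂−θ₃) / [r₄ sin(θ₄−θ₃)].
Numerator sine = +0.92718; denominator sine = +0.96547.
Result = 0.0591·3.13·(+0.92718) / (0.1439·(+0.96547)) = +1.2345 rad/s; magnitude 1.2345 rad/s.

1.23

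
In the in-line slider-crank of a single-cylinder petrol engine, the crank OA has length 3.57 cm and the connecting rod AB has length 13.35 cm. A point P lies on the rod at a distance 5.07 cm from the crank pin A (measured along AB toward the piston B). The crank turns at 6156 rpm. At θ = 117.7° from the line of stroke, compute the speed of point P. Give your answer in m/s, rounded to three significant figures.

20.5

ω = 644.7 rad/s.  Crank-pin speed |V_A| = rω = 23.014 m/s, perpendicular to OA.
Rod angle: sinφ = −(r/L) sinθ ⇒ φ = -13.696°; ω_rod = −rω cosθ/√(L²−r²sin²θ) = +82.48 rad/s.
V_P = V_A + ω_rod × AP, with AP = 0.0507 m along the rod.
Components: V_Px = −rω sinθ − a·ω_rod·sinφ = -19.387 m/s;  V_Py = rω cosθ + a·ω_rod·cosφ = -6.6351 m/s.
|V_P| = √(V_Px² + V_Py²) = 20.491 m/s.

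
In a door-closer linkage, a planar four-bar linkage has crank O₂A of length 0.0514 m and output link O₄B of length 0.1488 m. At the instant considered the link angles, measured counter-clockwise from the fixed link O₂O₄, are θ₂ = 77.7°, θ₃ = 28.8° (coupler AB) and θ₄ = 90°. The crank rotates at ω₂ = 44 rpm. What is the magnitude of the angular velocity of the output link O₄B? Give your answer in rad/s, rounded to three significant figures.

1.37

ω₂ = 4.608 rad/s (from 44 rpm).
Differentiating the loop-closure r₂e^{iθ₂}+r₃e^{iθ₃}=r₁+r₄e^{iθ₄} gives r₂ω₂e^{iθ₂}+r₃ω₃e^{iθ₃}=r₄ω₄e^{iθ₄}.
Eliminating the other unknown: ω₄ = r₂ω₂ sin(θ₂−θ₃) / [r₄ sin(θ₄−θ₃)].
Numerator sine = +0.75356; denominator sine = +0.87631.
Result = 0.0514·4.608·(+0.75356) / (0.1488·(+0.87631)) = +1.3687 rad/s; magnitude 1.3687 rad/s.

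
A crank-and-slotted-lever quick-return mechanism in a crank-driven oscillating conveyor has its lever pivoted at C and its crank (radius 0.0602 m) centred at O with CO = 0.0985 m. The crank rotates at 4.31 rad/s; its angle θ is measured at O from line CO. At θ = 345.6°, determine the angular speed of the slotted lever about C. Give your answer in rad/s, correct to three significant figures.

ω = 4.31 rad/s
Crank pin A relative to C: A = (d + r cosθ, r sinθ); lever angle φ = atan2(r sinθ, d + r cosθ).
Differentiating tanφ: φ̇ = rω(d cosθ + r)/(d² + r² + 2dr cosθ).
d² + r² + 2dr cosθ = |CA|² = 0.0248131 m²;  d cosθ + r = +0.15561 m.
|ω_lever| = |0.0602·4.31·+0.15561| / 0.0248131 = 1.6271 rad/s.

1.63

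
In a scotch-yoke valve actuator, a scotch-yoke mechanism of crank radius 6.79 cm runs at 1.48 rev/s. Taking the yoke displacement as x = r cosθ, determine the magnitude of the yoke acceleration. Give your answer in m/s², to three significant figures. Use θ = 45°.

4.15

ω = 9.299 rad/s (from 1.48 rev/s).
x = r cosθ ⇒ ẍ = −rω² cosθ (ω constant).
|a| = rω²|cosθ| = 0.0679·(9.299)²·|cos 45°| = 4.1518 m/s².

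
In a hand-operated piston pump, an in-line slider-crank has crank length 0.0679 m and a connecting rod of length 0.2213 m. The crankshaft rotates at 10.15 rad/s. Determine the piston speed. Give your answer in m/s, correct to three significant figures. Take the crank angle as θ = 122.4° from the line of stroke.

ω = 10.15 rad/s
For an in-line slider-crank, x = r cosθ + √(L² − r² sin²θ), so v = −rω sinθ·[1 + r cosθ/√(L² − r² sin²θ)].
With r = 0.0679 m, L = 0.2213 m, θ = 122.4°: √(L² − r² sin²θ) = 0.21375 m.
v = −0.0679·10.15·0.84433·[1 + 0.0679·-0.53583/0.21375] = -0.48285 m/s.
|v| = 0.48285 m/s.

0.483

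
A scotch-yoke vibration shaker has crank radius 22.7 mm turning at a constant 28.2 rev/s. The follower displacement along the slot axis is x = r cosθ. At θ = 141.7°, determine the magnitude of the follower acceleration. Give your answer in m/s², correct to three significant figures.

ω = 177.2 rad/s (from 28.2 rev/s).
x = r cosθ ⇒ ẍ = −rω² cosθ (ω constant).
|a| = rω²|cosθ| = 0.0227·(177.2)²·|cos 141.7°| = 559.28 m/s².

559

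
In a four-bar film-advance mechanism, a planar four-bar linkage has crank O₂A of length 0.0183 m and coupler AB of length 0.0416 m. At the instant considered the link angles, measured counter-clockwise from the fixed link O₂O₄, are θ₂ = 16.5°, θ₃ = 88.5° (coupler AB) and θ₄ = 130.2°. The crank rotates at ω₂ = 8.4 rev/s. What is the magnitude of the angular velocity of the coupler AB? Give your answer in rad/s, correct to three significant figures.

ω₂ = 52.78 rad/s (from 8.4 rev/s).
Differentiating the loop-closure r₂e^{iθ₂}+r₃e^{iθ₃}=r₁+r₄e^{iθ₄} gives r₂ω₂e^{iθ₂}+r₃ω₃e^{iθ₃}=r₄ω₄e^{iθ₄}.
Eliminating the other unknown: ω₃ = r₂ω₂ sin(θ₄−θ₂) / [r₃ sin(θ₃−θ₄)].
Numerator sine = +0.91566; denominator sine = -0.66523.
Result = 0.0183·52.78·(+0.91566) / (0.0416·(-0.66523)) = -31.958 rad/s; magnitude 31.958 rad/s.

32.0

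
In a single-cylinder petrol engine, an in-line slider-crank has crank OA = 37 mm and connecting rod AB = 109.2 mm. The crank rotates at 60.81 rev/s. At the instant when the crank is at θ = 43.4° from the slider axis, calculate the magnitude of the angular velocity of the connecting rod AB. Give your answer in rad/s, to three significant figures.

96.7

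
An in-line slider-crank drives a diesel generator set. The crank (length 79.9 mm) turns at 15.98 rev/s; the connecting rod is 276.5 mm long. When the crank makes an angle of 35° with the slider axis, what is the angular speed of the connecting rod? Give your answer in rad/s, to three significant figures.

24.1

ω = 100.4 rad/s (converted from 15.98 rev/s).
The rod makes angle φ with the slider axis where L sinφ = r sinθ; differentiating, L cosφ·φ̇ = r ω cosθ.
L cosφ = √(L² − r² sin²θ) = 0.27268 m.
|ω_rod| = r ω |cosθ| / √(L² − r² sin²θ) = 0.0799·100.4·0.81915/0.27268 = 24.1 rad/s.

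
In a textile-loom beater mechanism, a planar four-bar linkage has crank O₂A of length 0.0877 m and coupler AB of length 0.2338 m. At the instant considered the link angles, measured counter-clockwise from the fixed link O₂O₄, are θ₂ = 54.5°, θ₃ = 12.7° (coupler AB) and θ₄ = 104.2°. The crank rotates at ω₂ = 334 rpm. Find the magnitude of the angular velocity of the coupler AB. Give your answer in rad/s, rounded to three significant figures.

10.0

ω₂ = 34.98 rad/s (from 334 rpm).
Differentiating the loop-closure r₂e^{iθ₂}+r₃e^{iθ₃}=r₁+r₄e^{iθ₄} gives r₂ω₂e^{iθ₂}+r₃ω₃e^{iθ₃}=r₄ω₄e^{iθ₄}.
Eliminating the other unknown: ω₃ = r₂ω₂ sin(θ₄−θ₂) / [r₃ sin(θ₃−θ₄)].
Numerator sine = +0.76267; denominator sine = -0.99966.
Result = 0.0877·34.98·(+0.76267) / (0.2338·(-0.99966)) = -10.01 rad/s; magnitude 10.01 rad/s.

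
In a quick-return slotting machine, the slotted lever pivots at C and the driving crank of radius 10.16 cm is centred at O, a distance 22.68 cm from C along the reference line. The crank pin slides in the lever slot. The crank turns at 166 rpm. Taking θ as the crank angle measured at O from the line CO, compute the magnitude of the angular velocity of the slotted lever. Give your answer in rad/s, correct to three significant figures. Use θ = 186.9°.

ω = 17.38 rad/s (from 166 rpm).
Crank pin A relative to C: A = (d + r cosθ, r sinθ); lever angle φ = atan2(r sinθ, d + r cosθ).
Differentiating tanφ: φ̇ = rω(d cosθ + r)/(d² + r² + 2dr cosθ).
d² + r² + 2dr cosθ = |CA|² = 0.0160088 m²;  d cosθ + r = -0.12356 m.
|ω_lever| = |0.1016·17.38·-0.12356| / 0.0160088 = 13.631 rad/s.

13.6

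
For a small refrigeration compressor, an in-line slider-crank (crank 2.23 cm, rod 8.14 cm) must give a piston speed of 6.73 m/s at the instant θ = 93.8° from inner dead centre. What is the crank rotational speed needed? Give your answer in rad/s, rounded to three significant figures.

308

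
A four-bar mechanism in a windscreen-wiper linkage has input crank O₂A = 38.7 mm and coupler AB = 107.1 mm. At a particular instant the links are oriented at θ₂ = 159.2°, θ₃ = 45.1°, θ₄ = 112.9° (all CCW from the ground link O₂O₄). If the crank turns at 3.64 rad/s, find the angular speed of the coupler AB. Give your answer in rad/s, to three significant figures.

ω₂ = 3.64 rad/s
Differentiating the loop-closure r₂e^{iθ₂}+r₃e^{iθ₃}=r₁+r₄e^{iθ₄} gives r₂ω₂e^{iθ₂}+r₃ω₃e^{iθ₃}=r₄ω₄e^{iθ₄}.
Eliminating the other unknown: ω₃ = r₂ω₂ sin(θ₄−θ₂) / [r₃ sin(θ₃−θ₄)].
Numerator sine = -0.72297; denominator sine = -0.92587.
Result = 0.0387·3.64·(-0.72297) / (0.1071·(-0.92587)) = +1.027 rad/s; magnitude 1.027 rad/s.

1.03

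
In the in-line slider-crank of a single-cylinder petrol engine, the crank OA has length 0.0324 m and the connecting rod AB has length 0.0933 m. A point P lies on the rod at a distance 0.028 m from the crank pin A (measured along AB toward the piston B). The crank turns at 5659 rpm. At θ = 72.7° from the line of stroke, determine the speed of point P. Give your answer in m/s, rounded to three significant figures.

19.4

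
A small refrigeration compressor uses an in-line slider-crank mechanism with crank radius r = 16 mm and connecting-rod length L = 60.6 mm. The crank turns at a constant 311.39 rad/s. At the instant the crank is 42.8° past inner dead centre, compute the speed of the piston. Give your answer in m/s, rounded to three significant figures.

ω = 311.4 rad/s
For an in-line slider-crank, x = r cosθ + √(L² − r² sin²θ), so v = −rω sinθ·[1 + r cosθ/√(L² − r² sin²θ)].
With r = 0.016 m, L = 0.0606 m, θ = 42.8°: √(L² − r² sin²θ) = 0.059617 m.
v = −0.016·311.4·0.67944·[1 + 0.016·0.73373/0.059617] = -4.0517 m/s.
|v| = 4.0517 m/s.

4.05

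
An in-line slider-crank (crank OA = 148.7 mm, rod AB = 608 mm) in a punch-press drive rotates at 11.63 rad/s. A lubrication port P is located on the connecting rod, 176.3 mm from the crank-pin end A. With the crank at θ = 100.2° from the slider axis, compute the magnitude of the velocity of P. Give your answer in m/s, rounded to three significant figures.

ω = 11.63 rad/s.  Crank-pin speed |V_A| = rω = 1.7294 m/s, perpendicular to OA.
Rod angle: sinφ = −(r/L) sinθ ⇒ φ = -13.928°; ω_rod = −rω cosθ/√(L²−r²sin²θ) = +0.51895 rad/s.
V_P = V_A + ω_rod × AP, with AP = 0.1763 m along the rod.
Components: V_Px = −rω sinθ − a·ω_rod·sinφ = -1.68 m/s;  V_Py = rω cosθ + a·ω_rod·cosφ = -0.21745 m/s.
|V_P| = √(V_Px² + V_Py²) = 1.694 m/s.

1.69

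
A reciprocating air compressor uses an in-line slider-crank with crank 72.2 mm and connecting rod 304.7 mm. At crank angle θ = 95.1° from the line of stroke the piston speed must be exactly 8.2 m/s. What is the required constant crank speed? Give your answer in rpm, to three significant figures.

For an in-line slider-crank, |v_piston| = rω|sinθ|·[1 + r cosθ/√(L² − r² sin²θ)].
With r = 0.0722 m, L = 0.3047 m, θ = 95.1°: the bracketed kinematic factor |dx/dθ| = 0.070355 m.
ω = v/|dx/dθ| = 8.2/0.070355 = 116.55 rad/s.
N = 60ω/(2π) = 1113 rpm.

1110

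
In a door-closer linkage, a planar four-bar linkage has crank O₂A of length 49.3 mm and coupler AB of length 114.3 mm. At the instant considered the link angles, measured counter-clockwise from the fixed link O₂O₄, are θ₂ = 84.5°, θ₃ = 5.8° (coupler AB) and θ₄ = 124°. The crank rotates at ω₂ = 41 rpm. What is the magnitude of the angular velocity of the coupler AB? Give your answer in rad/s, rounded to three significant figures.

1.34

ω₂ = 4.294 rad/s (from 41 rpm).
Differentiating the loop-closure r₂e^{iθ₂}+r₃e^{iθ₃}=r₁+r₄e^{iθ₄} gives r₂ω₂e^{iθ₂}+r₃ω₃e^{iθ₃}=r₄ω₄e^{iθ₄}.
Eliminating the other unknown: ω₃ = r₂ω₂ sin(θ₄−θ₂) / [r₃ sin(θ₃−θ₄)].
Numerator sine = +0.63608; denominator sine = -0.88130.
Result = 0.0493·4.294·(+0.63608) / (0.1143·(-0.88130)) = -1.3366 rad/s; magnitude 1.3366 rad/s.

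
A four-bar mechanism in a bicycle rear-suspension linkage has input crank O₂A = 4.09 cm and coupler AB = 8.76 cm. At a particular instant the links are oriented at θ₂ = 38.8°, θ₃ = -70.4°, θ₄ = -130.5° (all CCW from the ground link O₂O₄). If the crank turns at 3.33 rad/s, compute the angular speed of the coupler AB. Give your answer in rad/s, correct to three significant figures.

0.333

ω₂ = 3.33 rad/s
Differentiating the loop-closure r₂e^{iθ₂}+r₃e^{iθ₃}=r₁+r₄e^{iθ₄} gives r₂ω₂e^{iθ₂}+r₃ω₃e^{iθ₃}=r₄ω₄e^{iθ₄}.
Eliminating the other unknown: ω₃ = r₂ω₂ sin(θ₄−θ₂) / [r₃ sin(θ₃−θ₄)].
Numerator sine = -0.18567; denominator sine = +0.86690.
Result = 0.0409·3.33·(-0.18567) / (0.0876·(+0.86690)) = -0.33299 rad/s; magnitude 0.33299 rad/s.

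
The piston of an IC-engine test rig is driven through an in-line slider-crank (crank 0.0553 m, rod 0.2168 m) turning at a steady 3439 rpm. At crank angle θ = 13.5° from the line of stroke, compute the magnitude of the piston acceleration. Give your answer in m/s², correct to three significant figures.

ω = 2π·3439/60 = 360.1 rad/s
x(θ) = r cosθ + √(L² − r² sin²θ); with ω constant, a = ω²·d²x/dθ².
d²x/dθ² = −r cosθ − r²(cos2θ)/√u − r⁴ sin²2θ/(4u^{3/2}),  u = L² − r² sin²θ = 0.0468356 m².
Substituting r = 0.0553 m, L = 0.2168 m, θ = 13.5°: d²x/dθ² = -0.06641 m.
a = ω²·d²x/dθ² = (360.1)²·(-0.06641) = -8613 m/s²;  |a| = 8613 m/s².

8610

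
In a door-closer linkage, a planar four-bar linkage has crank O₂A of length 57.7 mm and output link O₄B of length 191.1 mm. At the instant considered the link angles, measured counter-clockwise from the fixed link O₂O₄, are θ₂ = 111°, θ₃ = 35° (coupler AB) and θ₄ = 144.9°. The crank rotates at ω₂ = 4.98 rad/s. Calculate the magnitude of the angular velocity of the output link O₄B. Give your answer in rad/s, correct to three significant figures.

ω₂ = 4.98 rad/s
Differentiating the loop-closure r₂e^{iθ₂}+r₃e^{iθ₃}=r₁+r₄e^{iθ₄} gives r₂ω₂e^{iθ₂}+r₃ω₃e^{iθ₃}=r₄ω₄e^{iθ₄}.
Eliminating the other unknown: ω₄ = r₂ω₂ sin(θ₂−θ₃) / [r₄ sin(θ₄−θ₃)].
Numerator sine = +0.97030; denominator sine = +0.94029.
Result = 0.0577·4.98·(+0.97030) / (0.1911·(+0.94029)) = +1.5516 rad/s; magnitude 1.5516 rad/s.

1.55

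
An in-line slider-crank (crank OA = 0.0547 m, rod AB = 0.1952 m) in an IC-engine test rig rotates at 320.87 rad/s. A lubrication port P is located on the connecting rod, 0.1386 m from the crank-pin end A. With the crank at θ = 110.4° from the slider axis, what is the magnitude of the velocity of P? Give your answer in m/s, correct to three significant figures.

15.4

ω = 320.9 rad/s.  Crank-pin speed |V_A| = rω = 17.552 m/s, perpendicular to OA.
Rod angle: sinφ = −(r/L) sinθ ⇒ φ = -15.227°; ω_rod = −rω cosθ/√(L²−r²sin²θ) = +32.483 rad/s.
V_P = V_A + ω_rod × AP, with AP = 0.1386 m along the rod.
Components: V_Px = −rω sinθ − a·ω_rod·sinφ = -15.268 m/s;  V_Py = rω cosθ + a·ω_rod·cosφ = -1.774 m/s.
|V_P| = √(V_Px² + V_Py²) = 15.371 m/s.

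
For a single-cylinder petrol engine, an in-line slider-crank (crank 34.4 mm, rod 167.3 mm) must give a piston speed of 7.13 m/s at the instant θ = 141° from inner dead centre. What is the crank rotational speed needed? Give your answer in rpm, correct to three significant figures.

3750

For an in-line slider-crank, |v_piston| = rω|sinθ|·[1 + r cosθ/√(L² − r² sin²θ)].
With r = 0.0344 m, L = 0.1673 m, θ = 141°: the bracketed kinematic factor |dx/dθ| = 0.01816 m.
ω = v/|dx/dθ| = 7.13/0.01816 = 392.62 rad/s.
N = 60ω/(2π) = 3749.3 rpm.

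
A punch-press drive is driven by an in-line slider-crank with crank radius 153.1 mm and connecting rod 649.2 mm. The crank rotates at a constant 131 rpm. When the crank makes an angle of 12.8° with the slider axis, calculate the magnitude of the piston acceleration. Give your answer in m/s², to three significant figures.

ω = 2π·131/60 = 13.72 rad/s
x(θ) = r cosθ + √(L² − r² sin²θ); with ω constant, a = ω²·d²x/dθ².
d²x/dθ² = −r cosθ − r²(cos2θ)/√u − r⁴ sin²2θ/(4u^{3/2}),  u = L² − r² sin²θ = 0.42031 m².
Substituting r = 0.1531 m, L = 0.6492 m, θ = 12.8°: d²x/dθ² = -0.182 m.
a = ω²·d²x/dθ² = (13.72)²·(-0.182) = -34.25 m/s²;  |a| = 34.25 m/s².

34.2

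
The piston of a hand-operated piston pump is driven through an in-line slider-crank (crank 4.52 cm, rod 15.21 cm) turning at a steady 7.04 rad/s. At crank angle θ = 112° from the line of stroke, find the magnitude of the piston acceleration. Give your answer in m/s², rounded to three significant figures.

1.33

ω = 7.04 rad/s
x(θ) = r cosθ + √(L² − r² sin²θ); with ω constant, a = ω²·d²x/dθ².
d²x/dθ² = −r cosθ − r²(cos2θ)/√u − r⁴ sin²2θ/(4u^{3/2}),  u = L² − r² sin²θ = 0.0213781 m².
Substituting r = 0.0452 m, L = 0.1521 m, θ = 112°: d²x/dθ² = +0.026823 m.
a = ω²·d²x/dθ² = (7.04)²·(+0.026823) = +1.3294 m/s²;  |a| = 1.3294 m/s².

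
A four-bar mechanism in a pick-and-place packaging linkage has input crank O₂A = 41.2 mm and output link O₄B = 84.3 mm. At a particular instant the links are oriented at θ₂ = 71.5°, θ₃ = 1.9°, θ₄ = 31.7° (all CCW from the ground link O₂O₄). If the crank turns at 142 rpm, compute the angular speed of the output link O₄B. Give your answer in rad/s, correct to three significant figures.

ω₂ = 14.87 rad/s (from 142 rpm).
Differentiating the loop-closure r₂e^{iθ₂}+r₃e^{iθ₃}=r₁+r₄e^{iθ₄} gives r₂ω₂e^{iθ₂}+r₃ω₃e^{iθ₃}=r₄ω₄e^{iθ₄}.
Eliminating the other unknown: ω₄ = r₂ω₂ sin(θ₂−θ₃) / [r₄ sin(θ₄−θ₃)].
Numerator sine = +0.93728; denominator sine = +0.49697.
Result = 0.0412·14.87·(+0.93728) / (0.0843·(+0.49697)) = +13.706 rad/s; magnitude 13.706 rad/s.

13.7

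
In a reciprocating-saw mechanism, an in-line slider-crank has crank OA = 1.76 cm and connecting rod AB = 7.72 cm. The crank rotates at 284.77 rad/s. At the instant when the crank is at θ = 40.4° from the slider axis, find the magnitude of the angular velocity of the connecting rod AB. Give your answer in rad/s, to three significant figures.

50.0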